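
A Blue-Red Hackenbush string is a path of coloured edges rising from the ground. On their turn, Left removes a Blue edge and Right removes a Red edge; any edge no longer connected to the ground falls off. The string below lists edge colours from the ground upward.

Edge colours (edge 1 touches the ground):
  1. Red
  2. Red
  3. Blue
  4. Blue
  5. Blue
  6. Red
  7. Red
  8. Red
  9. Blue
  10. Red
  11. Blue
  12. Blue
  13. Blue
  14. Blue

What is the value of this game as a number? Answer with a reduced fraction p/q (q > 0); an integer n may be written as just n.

-5025/4096

1 of 14 · R · max L −∞ · min R 0 gives -1
2 of 14 · RR · max L −∞ · min R -1 gives -2
3 of 14 · RRB · max L -2 · min R -1 gives -3/2
4 of 14 · RRBB · max L -3/2 · min R -1 gives -5/4
5 of 14 · RRBBB · max L -5/4 · min R -1 gives -9/8
6 of 14 · RRBBBR · max L -5/4 · min R -9/8 gives -19/16
7 of 14 · RRBBBRR · max L -5/4 · min R -19/16 gives -39/32
8 of 14 · RRBBBRRR · max L -5/4 · min R -39/32 gives -79/64
9 of 14 · RRBBBRRRB · max L -79/64 · min R -39/32 gives -157/128
10 of 14 · RRBBBRRRBR · max L -79/64 · min R -157/128 gives -315/256
11 of 14 · RRBBBRRRBRB · max L -315/256 · min R -157/128 gives -629/512
12 of 14 · RRBBBRRRBRBB · max L -629/512 · min R -157/128 gives -1257/1024
13 of 14 · RRBBBRRRBRBBB · max L -1257/1024 · min R -157/128 gives -2513/2048
14 of 14 · RRBBBRRRBRBBBB · max L -2513/2048 · min R -157/128 gives -5025/4096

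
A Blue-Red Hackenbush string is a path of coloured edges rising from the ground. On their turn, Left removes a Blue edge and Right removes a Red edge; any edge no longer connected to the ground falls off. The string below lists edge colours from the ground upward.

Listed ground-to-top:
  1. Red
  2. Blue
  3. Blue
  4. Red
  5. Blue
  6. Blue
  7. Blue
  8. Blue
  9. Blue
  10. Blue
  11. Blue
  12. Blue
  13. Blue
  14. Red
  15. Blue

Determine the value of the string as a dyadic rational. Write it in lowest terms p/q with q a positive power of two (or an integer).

-4101/16384

Recurse on prefixes of the 15-edge string Red Blue Blue Red Blue Blue Blue Blue Blue Blue Blue Blue Blue Red Blue:
G(R) = {  | 0 } gives -1
G(RB) = { -1 | 0 } gives -1/2
G(RBB) = { -1, -1/2 | 0 } gives -1/4
G(RBBR) = { -1, -1/2 | -1/4, 0 } gives -3/8
G(RBBRB) = { -1, -1/2, -3/8 | -1/4, 0 } gives -5/16
G(RBBRBB) = { -1, -1/2, -3/8, -5/16 | -1/4, 0 } gives -9/32
G(RBBRBBB) = { -1, -1/2, -3/8, -5/16, -9/32 | -1/4, 0 } gives -17/64
G(RBBRBBBB) = { -1, -1/2, -3/8, -5/16, -9/32, -17/64 | -1/4, 0 } gives -33/128
G(RBBRBBBBB) = { -1, -1/2, -3/8, -5/16, -9/32, -17/64, -33/128 | -1/4, 0 } gives -65/256
G(RBBRBBBBBB) = { -1, -1/2, -3/8, -5/16, -9/32, -17/64, -33/128, -65/256 | -1/4, 0 } gives -129/512
G(RBBRBBBBBBB) = { -1, -1/2, -3/8, -5/16, -9/32, -17/64, -33/128, -65/256, -129/512 | -1/4, 0 } gives -257/1024
G(RBBRBBBBBBBB) = { -1, -1/2, -3/8, -5/16, -9/32, -17/64, -33/128, -65/256, -129/512, -257/1024 | -1/4, 0 } gives -513/2048
G(RBBRBBBBBBBBB) = { -1, -1/2, -3/8, -5/16, -9/32, -17/64, -33/128, -65/256, -129/512, -257/1024, -513/2048 | -1/4, 0 } gives -1025/4096
G(RBBRBBBBBBBBBR) = { -1, -1/2, -3/8, -5/16, -9/32, -17/64, -33/128, -65/256, -129/512, -257/1024, -513/2048 | -1025/4096, -1/4, 0 } gives -2051/8192
G(RBBRBBBBBBBBBRB) = { -1, -1/2, -3/8, -5/16, -9/32, -17/64, -33/128, -65/256, -129/512, -257/1024, -513/2048, -2051/8192 | -1025/4096, -1/4, 0 } gives -4101/16384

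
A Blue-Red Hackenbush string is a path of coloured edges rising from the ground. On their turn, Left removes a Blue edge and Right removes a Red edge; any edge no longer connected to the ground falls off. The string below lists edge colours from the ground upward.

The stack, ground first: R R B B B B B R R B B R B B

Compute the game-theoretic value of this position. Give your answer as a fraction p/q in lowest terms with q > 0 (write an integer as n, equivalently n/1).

Prefix values for R R B B B B B R R B B R B B via {L|R} + simplicity:
R: Left { ∅ }, Right { 0 } — simplest -1
RR: Left { ∅ }, Right { -1, 0 } — simplest -2
RRB: Left { -2 }, Right { -1, 0 } — simplest -3/2
RRBB: Left { -2, -3/2 }, Right { -1, 0 } — simplest -5/4
RRBBB: Left { -2, -3/2, -5/4 }, Right { -1, 0 } — simplest -9/8
RRBBBB: Left { -2, -3/2, -5/4, -9/8 }, Right { -1, 0 } — simplest -17/16
RRBBBBB: Left { -2, -3/2, -5/4, -9/8, -17/16 }, Right { -1, 0 } — simplest -33/32
RRBBBBBR: Left { -2, -3/2, -5/4, -9/8, -17/16 }, Right { -33/32, -1, 0 } — simplest -67/64
RRBBBBBRR: Left { -2, -3/2, -5/4, -9/8, -17/16 }, Right { -67/64, -33/32, -1, 0 } — simplest -135/128
RRBBBBBRRB: Left { -2, -3/2, -5/4, -9/8, -17/16, -135/128 }, Right { -67/64, -33/32, -1, 0 } — simplest -269/256
RRBBBBBRRBB: Left { -2, -3/2, -5/4, -9/8, -17/16, -135/128, -269/256 }, Right { -67/64, -33/32, -1, 0 } — simplest -537/512
RRBBBBBRRBBR: Left { -2, -3/2, -5/4, -9/8, -17/16, -135/128, -269/256 }, Right { -537/512, -67/64, -33/32, -1, 0 } — simplest -1075/1024
RRBBBBBRRBBRB: Left { -2, -3/2, -5/4, -9/8, -17/16, -135/128, -269/256, -1075/1024 }, Right { -537/512, -67/64, -33/32, -1, 0 } — simplest -2149/2048
RRBBBBBRRBBRBB: Left { -2, -3/2, -5/4, -9/8, -17/16, -135/128, -269/256, -1075/1024, -2149/2048 }, Right { -537/512, -67/64, -33/32, -1, 0 } — simplest -4297/4096

-4297/4096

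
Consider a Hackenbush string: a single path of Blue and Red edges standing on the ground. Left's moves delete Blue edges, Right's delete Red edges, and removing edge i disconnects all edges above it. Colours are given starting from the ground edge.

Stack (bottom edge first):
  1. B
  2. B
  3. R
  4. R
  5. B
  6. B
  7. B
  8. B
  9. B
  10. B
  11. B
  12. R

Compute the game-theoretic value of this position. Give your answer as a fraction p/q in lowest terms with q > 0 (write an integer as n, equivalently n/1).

1533/1024

Build g(s[:k]) for k = 1..12, string s = B B R R B B B B B B B R.
g(B) = { 0 | none } — 1
g(BB) = { 0 1 | none } — 2
g(BBR) = { 0 1 | 2 } — 3/2
g(BBRR) = { 0 1 | 3/2 2 } — 5/4
g(BBRRB) = { 0 1 5/4 | 3/2 2 } — 11/8
g(BBRRBB) = { 0 1 5/4 11/8 | 3/2 2 } — 23/16
g(BBRRBBB) = { 0 1 5/4 11/8 23/16 | 3/2 2 } — 47/32
g(BBRRBBBB) = { 0 1 5/4 11/8 23/16 47/32 | 3/2 2 } — 95/64
g(BBRRBBBBB) = { 0 1 5/4 11/8 23/16 47/32 95/64 | 3/2 2 } — 191/128
g(BBRRBBBBBB) = { 0 1 5/4 11/8 23/16 47/32 95/64 191/128 | 3/2 2 } — 383/256
g(BBRRBBBBBBB) = { 0 1 5/4 11/8 23/16 47/32 95/64 191/128 383/256 | 3/2 2 } — 767/512
g(BBRRBBBBBBBR) = { 0 1 5/4 11/8 23/16 47/32 95/64 191/128 383/256 | 767/512 3/2 2 } — 1533/1024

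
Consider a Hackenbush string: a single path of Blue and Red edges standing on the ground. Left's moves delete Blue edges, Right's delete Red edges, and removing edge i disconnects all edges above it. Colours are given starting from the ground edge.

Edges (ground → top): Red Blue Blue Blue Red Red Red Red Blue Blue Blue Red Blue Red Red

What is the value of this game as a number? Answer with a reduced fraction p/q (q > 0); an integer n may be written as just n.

Prefix values for Red Blue Blue Blue Red Red Red Red Blue Blue Blue Red Blue Red Red via {L|R} + simplicity:
val(R) = { (no moves) | 0 } = -1
val(RB) = { -1 | 0 } = -1/2
val(RBB) = { -1; -1/2 | 0 } = -1/4
val(RBBB) = { -1; -1/2; -1/4 | 0 } = -1/8
val(RBBBR) = { -1; -1/2; -1/4 | -1/8; 0 } = -3/16
val(RBBBRR) = { -1; -1/2; -1/4 | -3/16; -1/8; 0 } = -7/32
val(RBBBRRR) = { -1; -1/2; -1/4 | -7/32; -3/16; -1/8; 0 } = -15/64
val(RBBBRRRR) = { -1; -1/2; -1/4 | -15/64; -7/32; -3/16; -1/8; 0 } = -31/128
val(RBBBRRRRB) = { -1; -1/2; -1/4; -31/128 | -15/64; -7/32; -3/16; -1/8; 0 } = -61/256
val(RBBBRRRRBB) = { -1; -1/2; -1/4; -31/128; -61/256 | -15/64; -7/32; -3/16; -1/8; 0 } = -121/512
val(RBBBRRRRBBB) = { -1; -1/2; -1/4; -31/128; -61/256; -121/512 | -15/64; -7/32; -3/16; -1/8; 0 } = -241/1024
val(RBBBRRRRBBBR) = { -1; -1/2; -1/4; -31/128; -61/256; -121/512 | -241/1024; -15/64; -7/32; -3/16; -1/8; 0 } = -483/2048
val(RBBBRRRRBBBRB) = { -1; -1/2; -1/4; -31/128; -61/256; -121/512; -483/2048 | -241/1024; -15/64; -7/32; -3/16; -1/8; 0 } = -965/4096
val(RBBBRRRRBBBRBR) = { -1; -1/2; -1/4; -31/128; -61/256; -121/512; -483/2048 | -965/4096; -241/1024; -15/64; -7/32; -3/16; -1/8; 0 } = -1931/8192
val(RBBBRRRRBBBRBRR) = { -1; -1/2; -1/4; -31/128; -61/256; -121/512; -483/2048 | -1931/8192; -965/4096; -241/1024; -15/64; -7/32; -3/16; -1/8; 0 } = -3863/16384

-3863/16384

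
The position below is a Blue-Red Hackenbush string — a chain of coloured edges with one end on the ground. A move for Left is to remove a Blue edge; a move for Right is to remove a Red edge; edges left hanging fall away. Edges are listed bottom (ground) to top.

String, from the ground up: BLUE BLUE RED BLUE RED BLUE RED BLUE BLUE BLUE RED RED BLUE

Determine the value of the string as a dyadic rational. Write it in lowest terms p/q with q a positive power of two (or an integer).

val(B) = { 0 | none } → 1
val(BB) = { 0 1 | none } → 2
val(BBR) = { 0 1 | 2 } → 3/2
val(BBRB) = { 0 1 3/2 | 2 } → 7/4
val(BBRBR) = { 0 1 3/2 | 7/4 2 } → 13/8
val(BBRBRB) = { 0 1 3/2 13/8 | 7/4 2 } → 27/16
val(BBRBRBR) = { 0 1 3/2 13/8 | 27/16 7/4 2 } → 53/32
val(BBRBRBRB) = { 0 1 3/2 13/8 53/32 | 27/16 7/4 2 } → 107/64
val(BBRBRBRBB) = { 0 1 3/2 13/8 53/32 107/64 | 27/16 7/4 2 } → 215/128
val(BBRBRBRBBB) = { 0 1 3/2 13/8 53/32 107/64 215/128 | 27/16 7/4 2 } → 431/256
val(BBRBRBRBBBR) = { 0 1 3/2 13/8 53/32 107/64 215/128 | 431/256 27/16 7/4 2 } → 861/512
val(BBRBRBRBBBRR) = { 0 1 3/2 13/8 53/32 107/64 215/128 | 861/512 431/256 27/16 7/4 2 } → 1721/1024
val(BBRBRBRBBBRRB) = { 0 1 3/2 13/8 53/32 107/64 215/128 1721/1024 | 861/512 431/256 27/16 7/4 2 } → 3443/2048

3443/2048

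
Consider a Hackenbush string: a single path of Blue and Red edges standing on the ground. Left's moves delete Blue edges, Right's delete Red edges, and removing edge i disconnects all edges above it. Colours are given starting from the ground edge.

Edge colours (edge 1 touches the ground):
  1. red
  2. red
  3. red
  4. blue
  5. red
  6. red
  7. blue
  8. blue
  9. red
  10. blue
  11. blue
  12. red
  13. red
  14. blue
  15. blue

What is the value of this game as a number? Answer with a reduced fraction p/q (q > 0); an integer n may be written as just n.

Build g(s[:k]) for k = 1..15, string s = red red red blue red red blue blue red blue blue red red blue blue.
1 of 15 · r · max L −∞ · min R 0 so -1
2 of 15 · rr · max L −∞ · min R -1 so -2
3 of 15 · rrr · max L −∞ · min R -2 so -3
4 of 15 · rrrb · max L -3 · min R -2 so -5/2
5 of 15 · rrrbr · max L -3 · min R -5/2 so -11/4
6 of 15 · rrrbrr · max L -3 · min R -11/4 so -23/8
7 of 15 · rrrbrrb · max L -23/8 · min R -11/4 so -45/16
8 of 15 · rrrbrrbb · max L -45/16 · min R -11/4 so -89/32
9 of 15 · rrrbrrbbr · max L -45/16 · min R -89/32 so -179/64
10 of 15 · rrrbrrbbrb · max L -179/64 · min R -89/32 so -357/128
11 of 15 · rrrbrrbbrbb · max L -357/128 · min R -89/32 so -713/256
12 of 15 · rrrbrrbbrbbr · max L -357/128 · min R -713/256 so -1427/512
13 of 15 · rrrbrrbbrbbrr · max L -357/128 · min R -1427/512 so -2855/1024
14 of 15 · rrrbrrbbrbbrrb · max L -2855/1024 · min R -1427/512 so -5709/2048
15 of 15 · rrrbrrbbrbbrrbb · max L -5709/2048 · min R -1427/512 so -11417/4096

-11417/4096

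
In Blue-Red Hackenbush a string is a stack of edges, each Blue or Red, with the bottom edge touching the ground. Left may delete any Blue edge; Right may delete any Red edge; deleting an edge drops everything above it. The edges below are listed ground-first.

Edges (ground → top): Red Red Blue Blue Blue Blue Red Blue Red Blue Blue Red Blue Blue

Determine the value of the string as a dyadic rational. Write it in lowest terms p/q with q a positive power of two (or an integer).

Recurse on prefixes of the 14-edge string Red Red Blue Blue Blue Blue Red Blue Red Blue Blue Red Blue Blue:
val(R) = { (no moves) | 0 } ⇒ -1
val(RR) = { (no moves) | -1; 0 } ⇒ -2
val(RRB) = { -2 | -1; 0 } ⇒ -3/2
val(RRBB) = { -2; -3/2 | -1; 0 } ⇒ -5/4
val(RRBBB) = { -2; -3/2; -5/4 | -1; 0 } ⇒ -9/8
val(RRBBBB) = { -2; -3/2; -5/4; -9/8 | -1; 0 } ⇒ -17/16
val(RRBBBBR) = { -2; -3/2; -5/4; -9/8 | -17/16; -1; 0 } ⇒ -35/32
val(RRBBBBRB) = { -2; -3/2; -5/4; -9/8; -35/32 | -17/16; -1; 0 } ⇒ -69/64
val(RRBBBBRBR) = { -2; -3/2; -5/4; -9/8; -35/32 | -69/64; -17/16; -1; 0 } ⇒ -139/128
val(RRBBBBRBRB) = { -2; -3/2; -5/4; -9/8; -35/32; -139/128 | -69/64; -17/16; -1; 0 } ⇒ -277/256
val(RRBBBBRBRBB) = { -2; -3/2; -5/4; -9/8; -35/32; -139/128; -277/256 | -69/64; -17/16; -1; 0 } ⇒ -553/512
val(RRBBBBRBRBBR) = { -2; -3/2; -5/4; -9/8; -35/32; -139/128; -277/256 | -553/512; -69/64; -17/16; -1; 0 } ⇒ -1107/1024
val(RRBBBBRBRBBRB) = { -2; -3/2; -5/4; -9/8; -35/32; -139/128; -277/256; -1107/1024 | -553/512; -69/64; -17/16; -1; 0 } ⇒ -2213/2048
val(RRBBBBRBRBBRBB) = { -2; -3/2; -5/4; -9/8; -35/32; -139/128; -277/256; -1107/1024; -2213/2048 | -553/512; -69/64; -17/16; -1; 0 } ⇒ -4425/4096

-4425/4096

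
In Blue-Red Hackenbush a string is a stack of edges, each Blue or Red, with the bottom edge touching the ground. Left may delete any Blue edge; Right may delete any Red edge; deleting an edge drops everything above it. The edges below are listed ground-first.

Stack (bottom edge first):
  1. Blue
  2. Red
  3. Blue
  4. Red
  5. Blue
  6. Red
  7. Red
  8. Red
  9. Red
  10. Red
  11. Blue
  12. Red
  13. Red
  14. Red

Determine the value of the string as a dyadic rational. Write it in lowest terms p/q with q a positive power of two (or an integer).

5137/8192

value(B) = { 0 | · } → 1
value(BR) = { 0 | 1 } → 1/2
value(BRB) = { 0,1/2 | 1 } → 3/4
value(BRBR) = { 0,1/2 | 3/4,1 } → 5/8
value(BRBRB) = { 0,1/2,5/8 | 3/4,1 } → 11/16
value(BRBRBR) = { 0,1/2,5/8 | 11/16,3/4,1 } → 21/32
value(BRBRBRR) = { 0,1/2,5/8 | 21/32,11/16,3/4,1 } → 41/64
value(BRBRBRRR) = { 0,1/2,5/8 | 41/64,21/32,11/16,3/4,1 } → 81/128
value(BRBRBRRRR) = { 0,1/2,5/8 | 81/128,41/64,21/32,11/16,3/4,1 } → 161/256
value(BRBRBRRRRR) = { 0,1/2,5/8 | 161/256,81/128,41/64,21/32,11/16,3/4,1 } → 321/512
value(BRBRBRRRRRB) = { 0,1/2,5/8,321/512 | 161/256,81/128,41/64,21/32,11/16,3/4,1 } → 643/1024
value(BRBRBRRRRRBR) = { 0,1/2,5/8,321/512 | 643/1024,161/256,81/128,41/64,21/32,11/16,3/4,1 } → 1285/2048
value(BRBRBRRRRRBRR) = { 0,1/2,5/8,321/512 | 1285/2048,643/1024,161/256,81/128,41/64,21/32,11/16,3/4,1 } → 2569/4096
value(BRBRBRRRRRBRRR) = { 0,1/2,5/8,321/512 | 2569/4096,1285/2048,643/1024,161/256,81/128,41/64,21/32,11/16,3/4,1 } → 5137/8192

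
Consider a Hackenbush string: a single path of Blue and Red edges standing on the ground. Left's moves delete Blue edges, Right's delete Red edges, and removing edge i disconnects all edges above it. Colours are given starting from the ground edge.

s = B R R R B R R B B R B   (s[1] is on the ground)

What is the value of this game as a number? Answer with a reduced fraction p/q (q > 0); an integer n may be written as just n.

155/1024

1 of 11 · B · max L 0 · min R +∞ — 1
2 of 11 · BR · max L 0 · min R 1 — 1/2
3 of 11 · BRR · max L 0 · min R 1/2 — 1/4
4 of 11 · BRRR · max L 0 · min R 1/4 — 1/8
5 of 11 · BRRRB · max L 1/8 · min R 1/4 — 3/16
6 of 11 · BRRRBR · max L 1/8 · min R 3/16 — 5/32
7 of 11 · BRRRBRR · max L 1/8 · min R 5/32 — 9/64
8 of 11 · BRRRBRRB · max L 9/64 · min R 5/32 — 19/128
9 of 11 · BRRRBRRBB · max L 19/128 · min R 5/32 — 39/256
10 of 11 · BRRRBRRBBR · max L 19/128 · min R 39/256 — 77/512
11 of 11 · BRRRBRRBBRB · max L 77/512 · min R 39/256 — 155/1024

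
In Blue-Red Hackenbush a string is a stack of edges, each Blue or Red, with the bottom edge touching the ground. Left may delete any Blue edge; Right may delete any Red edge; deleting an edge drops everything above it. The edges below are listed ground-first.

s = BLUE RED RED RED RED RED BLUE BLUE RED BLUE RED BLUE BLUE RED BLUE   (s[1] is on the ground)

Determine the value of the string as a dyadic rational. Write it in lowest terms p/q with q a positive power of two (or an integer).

859/16384

Recurse on prefixes of the 15-edge string BLUE RED RED RED RED RED BLUE BLUE RED BLUE RED BLUE BLUE RED BLUE:
1 of 15 · B · max L 0 · min R +∞ -> 1
2 of 15 · BR · max L 0 · min R 1 -> 1/2
3 of 15 · BRR · max L 0 · min R 1/2 -> 1/4
4 of 15 · BRRR · max L 0 · min R 1/4 -> 1/8
5 of 15 · BRRRR · max L 0 · min R 1/8 -> 1/16
6 of 15 · BRRRRR · max L 0 · min R 1/16 -> 1/32
7 of 15 · BRRRRRB · max L 1/32 · min R 1/16 -> 3/64
8 of 15 · BRRRRRBB · max L 3/64 · min R 1/16 -> 7/128
9 of 15 · BRRRRRBBR · max L 3/64 · min R 7/128 -> 13/256
10 of 15 · BRRRRRBBRB · max L 13/256 · min R 7/128 -> 27/512
11 of 15 · BRRRRRBBRBR · max L 13/256 · min R 27/512 -> 53/1024
12 of 15 · BRRRRRBBRBRB · max L 53/1024 · min R 27/512 -> 107/2048
13 of 15 · BRRRRRBBRBRBB · max L 107/2048 · min R 27/512 -> 215/4096
14 of 15 · BRRRRRBBRBRBBR · max L 107/2048 · min R 215/4096 -> 429/8192
15 of 15 · BRRRRRBBRBRBBRB · max L 429/8192 · min R 215/4096 -> 859/16384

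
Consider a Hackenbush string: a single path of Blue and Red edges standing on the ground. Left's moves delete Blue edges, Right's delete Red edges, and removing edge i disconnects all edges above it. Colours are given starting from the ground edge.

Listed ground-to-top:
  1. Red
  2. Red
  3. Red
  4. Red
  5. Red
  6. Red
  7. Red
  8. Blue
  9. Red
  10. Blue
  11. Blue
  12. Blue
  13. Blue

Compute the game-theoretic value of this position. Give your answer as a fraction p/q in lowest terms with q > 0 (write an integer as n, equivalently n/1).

Build val(s[:k]) for k = 1..13, string s = Red Red Red Red Red Red Red Blue Red Blue Blue Blue Blue.
step 1: add Red to get R; options L={ — } R={ 0 } → -1
step 2: add Red to get RR; options L={ — } R={ -1, 0 } → -2
step 3: add Red to get RRR; options L={ — } R={ -2, -1, 0 } → -3
step 4: add Red to get RRRR; options L={ — } R={ -3, -2, -1, 0 } → -4
step 5: add Red to get RRRRR; options L={ — } R={ -4, -3, -2, -1, 0 } → -5
step 6: add Red to get RRRRRR; options L={ — } R={ -5, -4, -3, -2, -1, 0 } → -6
step 7: add Red to get RRRRRRR; options L={ — } R={ -6, -5, -4, -3, -2, -1, 0 } → -7
step 8: add Blue to get RRRRRRRB; options L={ -7 } R={ -6, -5, -4, -3, -2, -1, 0 } → -13/2
step 9: add Red to get RRRRRRRBR; options L={ -7 } R={ -13/2, -6, -5, -4, -3, -2, -1, 0 } → -27/4
step 10: add Blue to get RRRRRRRBRB; options L={ -7, -27/4 } R={ -13/2, -6, -5, -4, -3, -2, -1, 0 } → -53/8
step 11: add Blue to get RRRRRRRBRBB; options L={ -7, -27/4, -53/8 } R={ -13/2, -6, -5, -4, -3, -2, -1, 0 } → -105/16
step 12: add Blue to get RRRRRRRBRBBB; options L={ -7, -27/4, -53/8, -105/16 } R={ -13/2, -6, -5, -4, -3, -2, -1, 0 } → -209/32
step 13: add Blue to get RRRRRRRBRBBBB; options L={ -7, -27/4, -53/8, -105/16, -209/32 } R={ -13/2, -6, -5, -4, -3, -2, -1, 0 } → -417/64

-417/64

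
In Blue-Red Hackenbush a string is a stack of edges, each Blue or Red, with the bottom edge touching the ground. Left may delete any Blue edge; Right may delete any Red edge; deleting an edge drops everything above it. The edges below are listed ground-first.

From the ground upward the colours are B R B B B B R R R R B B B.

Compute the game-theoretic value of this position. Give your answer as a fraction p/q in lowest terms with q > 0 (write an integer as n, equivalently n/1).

3855/4096

step 1: add B to get B; options L={ 0 } R={ (no moves) } = 1
step 2: add R to get BR; options L={ 0 } R={ 1 } = 1/2
step 3: add B to get BRB; options L={ 0; 1/2 } R={ 1 } = 3/4
step 4: add B to get BRBB; options L={ 0; 1/2; 3/4 } R={ 1 } = 7/8
step 5: add B to get BRBBB; options L={ 0; 1/2; 3/4; 7/8 } R={ 1 } = 15/16
step 6: add B to get BRBBBB; options L={ 0; 1/2; 3/4; 7/8; 15/16 } R={ 1 } = 31/32
step 7: add R to get BRBBBBR; options L={ 0; 1/2; 3/4; 7/8; 15/16 } R={ 31/32; 1 } = 61/64
step 8: add R to get BRBBBBRR; options L={ 0; 1/2; 3/4; 7/8; 15/16 } R={ 61/64; 31/32; 1 } = 121/128
step 9: add R to get BRBBBBRRR; options L={ 0; 1/2; 3/4; 7/8; 15/16 } R={ 121/128; 61/64; 31/32; 1 } = 241/256
step 10: add R to get BRBBBBRRRR; options L={ 0; 1/2; 3/4; 7/8; 15/16 } R={ 241/256; 121/128; 61/64; 31/32; 1 } = 481/512
step 11: add B to get BRBBBBRRRRB; options L={ 0; 1/2; 3/4; 7/8; 15/16; 481/512 } R={ 241/256; 121/128; 61/64; 31/32; 1 } = 963/1024
step 12: add B to get BRBBBBRRRRBB; options L={ 0; 1/2; 3/4; 7/8; 15/16; 481/512; 963/1024 } R={ 241/256; 121/128; 61/64; 31/32; 1 } = 1927/2048
step 13: add B to get BRBBBBRRRRBBB; options L={ 0; 1/2; 3/4; 7/8; 15/16; 481/512; 963/1024; 1927/2048 } R={ 241/256; 121/128; 61/64; 31/32; 1 } = 3855/4096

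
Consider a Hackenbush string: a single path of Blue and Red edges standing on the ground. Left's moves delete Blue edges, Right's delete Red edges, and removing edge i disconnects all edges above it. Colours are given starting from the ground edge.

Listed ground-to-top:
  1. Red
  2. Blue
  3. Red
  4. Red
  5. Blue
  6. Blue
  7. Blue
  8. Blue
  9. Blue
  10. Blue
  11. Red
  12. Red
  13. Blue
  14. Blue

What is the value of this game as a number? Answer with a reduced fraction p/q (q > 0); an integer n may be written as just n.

step 1: add Red to get R; options L={ (no moves) } R={ 0 } => -1
step 2: add Blue to get RB; options L={ -1 } R={ 0 } => -1/2
step 3: add Red to get RBR; options L={ -1 } R={ -1/2, 0 } => -3/4
step 4: add Red to get RBRR; options L={ -1 } R={ -3/4, -1/2, 0 } => -7/8
step 5: add Blue to get RBRRB; options L={ -1, -7/8 } R={ -3/4, -1/2, 0 } => -13/16
step 6: add Blue to get RBRRBB; options L={ -1, -7/8, -13/16 } R={ -3/4, -1/2, 0 } => -25/32
step 7: add Blue to get RBRRBBB; options L={ -1, -7/8, -13/16, -25/32 } R={ -3/4, -1/2, 0 } => -49/64
step 8: add Blue to get RBRRBBBB; options L={ -1, -7/8, -13/16, -25/32, -49/64 } R={ -3/4, -1/2, 0 } => -97/128
step 9: add Blue to get RBRRBBBBB; options L={ -1, -7/8, -13/16, -25/32, -49/64, -97/128 } R={ -3/4, -1/2, 0 } => -193/256
step 10: add Blue to get RBRRBBBBBB; options L={ -1, -7/8, -13/16, -25/32, -49/64, -97/128, -193/256 } R={ -3/4, -1/2, 0 } => -385/512
step 11: add Red to get RBRRBBBBBBR; options L={ -1, -7/8, -13/16, -25/32, -49/64, -97/128, -193/256 } R={ -385/512, -3/4, -1/2, 0 } => -771/1024
step 12: add Red to get RBRRBBBBBBRR; options L={ -1, -7/8, -13/16, -25/32, -49/64, -97/128, -193/256 } R={ -771/1024, -385/512, -3/4, -1/2, 0 } => -1543/2048
step 13: add Blue to get RBRRBBBBBBRRB; options L={ -1, -7/8, -13/16, -25/32, -49/64, -97/128, -193/256, -1543/2048 } R={ -771/1024, -385/512, -3/4, -1/2, 0 } => -3085/4096
step 14: add Blue to get RBRRBBBBBBRRBB; options L={ -1, -7/8, -13/16, -25/32, -49/64, -97/128, -193/256, -1543/2048, -3085/4096 } R={ -771/1024, -385/512, -3/4, -1/2, 0 } => -6169/8192

-6169/8192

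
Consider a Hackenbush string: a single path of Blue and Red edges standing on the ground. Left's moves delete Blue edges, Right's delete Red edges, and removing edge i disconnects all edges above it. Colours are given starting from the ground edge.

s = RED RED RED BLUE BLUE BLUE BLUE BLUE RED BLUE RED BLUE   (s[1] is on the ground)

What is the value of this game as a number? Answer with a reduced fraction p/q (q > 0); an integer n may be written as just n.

-1045/512

R: Left { · }, Right { 0 } ⇒ simplest -1
RR: Left { · }, Right { -1,0 } ⇒ simplest -2
RRR: Left { · }, Right { -2,-1,0 } ⇒ simplest -3
RRRB: Left { -3 }, Right { -2,-1,0 } ⇒ simplest -5/2
RRRBB: Left { -3,-5/2 }, Right { -2,-1,0 } ⇒ simplest -9/4
RRRBBB: Left { -3,-5/2,-9/4 }, Right { -2,-1,0 } ⇒ simplest -17/8
RRRBBBB: Left { -3,-5/2,-9/4,-17/8 }, Right { -2,-1,0 } ⇒ simplest -33/16
RRRBBBBB: Left { -3,-5/2,-9/4,-17/8,-33/16 }, Right { -2,-1,0 } ⇒ simplest -65/32
RRRBBBBBR: Left { -3,-5/2,-9/4,-17/8,-33/16 }, Right { -65/32,-2,-1,0 } ⇒ simplest -131/64
RRRBBBBBRB: Left { -3,-5/2,-9/4,-17/8,-33/16,-131/64 }, Right { -65/32,-2,-1,0 } ⇒ simplest -261/128
RRRBBBBBRBR: Left { -3,-5/2,-9/4,-17/8,-33/16,-131/64 }, Right { -261/128,-65/32,-2,-1,0 } ⇒ simplest -523/256
RRRBBBBBRBRB: Left { -3,-5/2,-9/4,-17/8,-33/16,-131/64,-523/256 }, Right { -261/128,-65/32,-2,-1,0 } ⇒ simplest -1045/512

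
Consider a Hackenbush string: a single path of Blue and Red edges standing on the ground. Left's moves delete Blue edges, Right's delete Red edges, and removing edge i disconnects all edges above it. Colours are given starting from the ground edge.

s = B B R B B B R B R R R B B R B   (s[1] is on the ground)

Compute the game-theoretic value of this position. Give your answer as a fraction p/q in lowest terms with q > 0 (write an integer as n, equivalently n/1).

15643/8192

1 of 15 · B · max L 0 · min R +∞ -> 1
2 of 15 · BB · max L 1 · min R +∞ -> 2
3 of 15 · BBR · max L 1 · min R 2 -> 3/2
4 of 15 · BBRB · max L 3/2 · min R 2 -> 7/4
5 of 15 · BBRBB · max L 7/4 · min R 2 -> 15/8
6 of 15 · BBRBBB · max L 15/8 · min R 2 -> 31/16
7 of 15 · BBRBBBR · max L 15/8 · min R 31/16 -> 61/32
8 of 15 · BBRBBBRB · max L 61/32 · min R 31/16 -> 123/64
9 of 15 · BBRBBBRBR · max L 61/32 · min R 123/64 -> 245/128
10 of 15 · BBRBBBRBRR · max L 61/32 · min R 245/128 -> 489/256
11 of 15 · BBRBBBRBRRR · max L 61/32 · min R 489/256 -> 977/512
12 of 15 · BBRBBBRBRRRB · max L 977/512 · min R 489/256 -> 1955/1024
13 of 15 · BBRBBBRBRRRBB · max L 1955/1024 · min R 489/256 -> 3911/2048
14 of 15 · BBRBBBRBRRRBBR · max L 1955/1024 · min R 3911/2048 -> 7821/4096
15 of 15 · BBRBBBRBRRRBBRB · max L 7821/4096 · min R 3911/2048 -> 15643/8192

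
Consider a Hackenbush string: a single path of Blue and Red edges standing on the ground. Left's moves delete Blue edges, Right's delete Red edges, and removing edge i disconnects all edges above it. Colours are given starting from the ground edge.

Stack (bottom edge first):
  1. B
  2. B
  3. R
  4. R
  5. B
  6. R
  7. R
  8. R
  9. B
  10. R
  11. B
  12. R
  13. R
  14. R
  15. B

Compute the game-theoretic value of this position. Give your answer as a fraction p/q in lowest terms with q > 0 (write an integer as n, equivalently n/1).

Prefix values for B B R R B R R R B R B R R R B via {L|R} + simplicity:
g_1 [B]  L=[0]  R=[—]  — 1
g_2 [BB]  L=[0; 1]  R=[—]  — 2
g_3 [BBR]  L=[0; 1]  R=[2]  — 3/2
g_4 [BBRR]  L=[0; 1]  R=[3/2; 2]  — 5/4
g_5 [BBRRB]  L=[0; 1; 5/4]  R=[3/2; 2]  — 11/8
g_6 [BBRRBR]  L=[0; 1; 5/4]  R=[11/8; 3/2; 2]  — 21/16
g_7 [BBRRBRR]  L=[0; 1; 5/4]  R=[21/16; 11/8; 3/2; 2]  — 41/32
g_8 [BBRRBRRR]  L=[0; 1; 5/4]  R=[41/32; 21/16; 11/8; 3/2; 2]  — 81/64
g_9 [BBRRBRRRB]  L=[0; 1; 5/4; 81/64]  R=[41/32; 21/16; 11/8; 3/2; 2]  — 163/128
g_10 [BBRRBRRRBR]  L=[0; 1; 5/4; 81/64]  R=[163/128; 41/32; 21/16; 11/8; 3/2; 2]  — 325/256
g_11 [BBRRBRRRBRB]  L=[0; 1; 5/4; 81/64; 325/256]  R=[163/128; 41/32; 21/16; 11/8; 3/2; 2]  — 651/512
g_12 [BBRRBRRRBRBR]  L=[0; 1; 5/4; 81/64; 325/256]  R=[651/512; 163/128; 41/32; 21/16; 11/8; 3/2; 2]  — 1301/1024
g_13 [BBRRBRRRBRBRR]  L=[0; 1; 5/4; 81/64; 325/256]  R=[1301/1024; 651/512; 163/128; 41/32; 21/16; 11/8; 3/2; 2]  — 2601/2048
g_14 [BBRRBRRRBRBRRR]  L=[0; 1; 5/4; 81/64; 325/256]  R=[2601/2048; 1301/1024; 651/512; 163/128; 41/32; 21/16; 11/8; 3/2; 2]  — 5201/4096
g_15 [BBRRBRRRBRBRRRB]  L=[0; 1; 5/4; 81/64; 325/256; 5201/4096]  R=[2601/2048; 1301/1024; 651/512; 163/128; 41/32; 21/16; 11/8; 3/2; 2]  — 10403/8192

10403/8192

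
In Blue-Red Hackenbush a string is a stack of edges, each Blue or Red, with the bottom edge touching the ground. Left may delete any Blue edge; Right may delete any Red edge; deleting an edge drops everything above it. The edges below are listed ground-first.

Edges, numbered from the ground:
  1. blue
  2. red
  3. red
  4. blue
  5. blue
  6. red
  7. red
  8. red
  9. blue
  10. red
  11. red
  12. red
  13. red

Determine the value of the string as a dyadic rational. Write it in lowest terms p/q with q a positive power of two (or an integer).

1569/4096

Build val(s[:k]) for k = 1..13, string s = blue red red blue blue red red red blue red red red red.
step 1: add blue to get b; options L={ 0 } R={ (no moves) } gives 1
step 2: add red to get br; options L={ 0 } R={ 1 } gives 1/2
step 3: add red to get brr; options L={ 0 } R={ 1/2, 1 } gives 1/4
step 4: add blue to get brrb; options L={ 0, 1/4 } R={ 1/2, 1 } gives 3/8
step 5: add blue to get brrbb; options L={ 0, 1/4, 3/8 } R={ 1/2, 1 } gives 7/16
step 6: add red to get brrbbr; options L={ 0, 1/4, 3/8 } R={ 7/16, 1/2, 1 } gives 13/32
step 7: add red to get brrbbrr; options L={ 0, 1/4, 3/8 } R={ 13/32, 7/16, 1/2, 1 } gives 25/64
step 8: add red to get brrbbrrr; options L={ 0, 1/4, 3/8 } R={ 25/64, 13/32, 7/16, 1/2, 1 } gives 49/128
step 9: add blue to get brrbbrrrb; options L={ 0, 1/4, 3/8, 49/128 } R={ 25/64, 13/32, 7/16, 1/2, 1 } gives 99/256
step 10: add red to get brrbbrrrbr; options L={ 0, 1/4, 3/8, 49/128 } R={ 99/256, 25/64, 13/32, 7/16, 1/2, 1 } gives 197/512
step 11: add red to get brrbbrrrbrr; options L={ 0, 1/4, 3/8, 49/128 } R={ 197/512, 99/256, 25/64, 13/32, 7/16, 1/2, 1 } gives 393/1024
step 12: add red to get brrbbrrrbrrr; options L={ 0, 1/4, 3/8, 49/128 } R={ 393/1024, 197/512, 99/256, 25/64, 13/32, 7/16, 1/2, 1 } gives 785/2048
step 13: add red to get brrbbrrrbrrrr; options L={ 0, 1/4, 3/8, 49/128 } R={ 785/2048, 393/1024, 197/512, 99/256, 25/64, 13/32, 7/16, 1/2, 1 } gives 1569/4096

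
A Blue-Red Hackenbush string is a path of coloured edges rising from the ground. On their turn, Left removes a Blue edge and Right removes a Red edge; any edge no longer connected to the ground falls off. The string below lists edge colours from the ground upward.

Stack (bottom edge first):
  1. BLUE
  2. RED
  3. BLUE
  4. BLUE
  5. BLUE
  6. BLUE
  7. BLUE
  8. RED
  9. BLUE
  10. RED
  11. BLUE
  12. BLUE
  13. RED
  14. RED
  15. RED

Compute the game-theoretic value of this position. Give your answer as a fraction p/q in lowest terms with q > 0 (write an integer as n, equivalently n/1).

B: Left { 0 }, Right { (no moves) } ⇒ simplest 1
BR: Left { 0 }, Right { 1 } ⇒ simplest 1/2
BRB: Left { 0, 1/2 }, Right { 1 } ⇒ simplest 3/4
BRBB: Left { 0, 1/2, 3/4 }, Right { 1 } ⇒ simplest 7/8
BRBBB: Left { 0, 1/2, 3/4, 7/8 }, Right { 1 } ⇒ simplest 15/16
BRBBBB: Left { 0, 1/2, 3/4, 7/8, 15/16 }, Right { 1 } ⇒ simplest 31/32
BRBBBBB: Left { 0, 1/2, 3/4, 7/8, 15/16, 31/32 }, Right { 1 } ⇒ simplest 63/64
BRBBBBBR: Left { 0, 1/2, 3/4, 7/8, 15/16, 31/32 }, Right { 63/64, 1 } ⇒ simplest 125/128
BRBBBBBRB: Left { 0, 1/2, 3/4, 7/8, 15/16, 31/32, 125/128 }, Right { 63/64, 1 } ⇒ simplest 251/256
BRBBBBBRBR: Left { 0, 1/2, 3/4, 7/8, 15/16, 31/32, 125/128 }, Right { 251/256, 63/64, 1 } ⇒ simplest 501/512
BRBBBBBRBRB: Left { 0, 1/2, 3/4, 7/8, 15/16, 31/32, 125/128, 501/512 }, Right { 251/256, 63/64, 1 } ⇒ simplest 1003/1024
BRBBBBBRBRBB: Left { 0, 1/2, 3/4, 7/8, 15/16, 31/32, 125/128, 501/512, 1003/1024 }, Right { 251/256, 63/64, 1 } ⇒ simplest 2007/2048
BRBBBBBRBRBBR: Left { 0, 1/2, 3/4, 7/8, 15/16, 31/32, 125/128, 501/512, 1003/1024 }, Right { 2007/2048, 251/256, 63/64, 1 } ⇒ simplest 4013/4096
BRBBBBBRBRBBRR: Left { 0, 1/2, 3/4, 7/8, 15/16, 31/32, 125/128, 501/512, 1003/1024 }, Right { 4013/4096, 2007/2048, 251/256, 63/64, 1 } ⇒ simplest 8025/8192
BRBBBBBRBRBBRRR: Left { 0, 1/2, 3/4, 7/8, 15/16, 31/32, 125/128, 501/512, 1003/1024 }, Right { 8025/8192, 4013/4096, 2007/2048, 251/256, 63/64, 1 } ⇒ simplest 16049/16384

16049/16384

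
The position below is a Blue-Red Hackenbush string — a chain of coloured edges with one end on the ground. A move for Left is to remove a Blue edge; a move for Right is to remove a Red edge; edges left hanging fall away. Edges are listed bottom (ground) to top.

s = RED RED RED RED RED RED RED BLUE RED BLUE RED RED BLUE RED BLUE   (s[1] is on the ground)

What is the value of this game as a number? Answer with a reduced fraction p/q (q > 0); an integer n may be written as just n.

-1717/256

g_1 [R]  L=[—]  R=[0]  ⇒ -1
g_2 [RR]  L=[—]  R=[-1; 0]  ⇒ -2
g_3 [RRR]  L=[—]  R=[-2; -1; 0]  ⇒ -3
g_4 [RRRR]  L=[—]  R=[-3; -2; -1; 0]  ⇒ -4
g_5 [RRRRR]  L=[—]  R=[-4; -3; -2; -1; 0]  ⇒ -5
g_6 [RRRRRR]  L=[—]  R=[-5; -4; -3; -2; -1; 0]  ⇒ -6
g_7 [RRRRRRR]  L=[—]  R=[-6; -5; -4; -3; -2; -1; 0]  ⇒ -7
g_8 [RRRRRRRB]  L=[-7]  R=[-6; -5; -4; -3; -2; -1; 0]  ⇒ -13/2
g_9 [RRRRRRRBR]  L=[-7]  R=[-13/2; -6; -5; -4; -3; -2; -1; 0]  ⇒ -27/4
g_10 [RRRRRRRBRB]  L=[-7; -27/4]  R=[-13/2; -6; -5; -4; -3; -2; -1; 0]  ⇒ -53/8
g_11 [RRRRRRRBRBR]  L=[-7; -27/4]  R=[-53/8; -13/2; -6; -5; -4; -3; -2; -1; 0]  ⇒ -107/16
g_12 [RRRRRRRBRBRR]  L=[-7; -27/4]  R=[-107/16; -53/8; -13/2; -6; -5; -4; -3; -2; -1; 0]  ⇒ -215/32
g_13 [RRRRRRRBRBRRB]  L=[-7; -27/4; -215/32]  R=[-107/16; -53/8; -13/2; -6; -5; -4; -3; -2; -1; 0]  ⇒ -429/64
g_14 [RRRRRRRBRBRRBR]  L=[-7; -27/4; -215/32]  R=[-429/64; -107/16; -53/8; -13/2; -6; -5; -4; -3; -2; -1; 0]  ⇒ -859/128
g_15 [RRRRRRRBRBRRBRB]  L=[-7; -27/4; -215/32; -859/128]  R=[-429/64; -107/16; -53/8; -13/2; -6; -5; -4; -3; -2; -1; 0]  ⇒ -1717/256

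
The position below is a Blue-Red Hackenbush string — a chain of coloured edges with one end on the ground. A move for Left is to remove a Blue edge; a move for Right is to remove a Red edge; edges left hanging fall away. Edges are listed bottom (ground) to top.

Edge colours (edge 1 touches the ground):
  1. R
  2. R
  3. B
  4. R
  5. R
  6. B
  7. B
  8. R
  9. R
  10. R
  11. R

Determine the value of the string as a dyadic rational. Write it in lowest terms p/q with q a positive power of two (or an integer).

edge 1 of 11 (R): { · | 0 } — -1
edge 2 of 11 (R): { · | -1, 0 } — -2
edge 3 of 11 (B): { -2 | -1, 0 } — -3/2
edge 4 of 11 (R): { -2 | -3/2, -1, 0 } — -7/4
edge 5 of 11 (R): { -2 | -7/4, -3/2, -1, 0 } — -15/8
edge 6 of 11 (B): { -2, -15/8 | -7/4, -3/2, -1, 0 } — -29/16
edge 7 of 11 (B): { -2, -15/8, -29/16 | -7/4, -3/2, -1, 0 } — -57/32
edge 8 of 11 (R): { -2, -15/8, -29/16 | -57/32, -7/4, -3/2, -1, 0 } — -115/64
edge 9 of 11 (R): { -2, -15/8, -29/16 | -115/64, -57/32, -7/4, -3/2, -1, 0 } — -231/128
edge 10 of 11 (R): { -2, -15/8, -29/16 | -231/128, -115/64, -57/32, -7/4, -3/2, -1, 0 } — -463/256
edge 11 of 11 (R): { -2, -15/8, -29/16 | -463/256, -231/128, -115/64, -57/32, -7/4, -3/2, -1, 0 } — -927/512

-927/512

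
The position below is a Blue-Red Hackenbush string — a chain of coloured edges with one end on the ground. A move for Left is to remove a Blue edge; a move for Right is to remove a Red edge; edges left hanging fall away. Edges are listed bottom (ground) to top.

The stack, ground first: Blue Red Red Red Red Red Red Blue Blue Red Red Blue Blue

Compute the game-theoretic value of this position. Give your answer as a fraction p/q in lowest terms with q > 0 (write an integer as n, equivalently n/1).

B: Left { 0 }, Right {  } → simplest 1
BR: Left { 0 }, Right { 1 } → simplest 1/2
BRR: Left { 0 }, Right { 1/2 1 } → simplest 1/4
BRRR: Left { 0 }, Right { 1/4 1/2 1 } → simplest 1/8
BRRRR: Left { 0 }, Right { 1/8 1/4 1/2 1 } → simplest 1/16
BRRRRR: Left { 0 }, Right { 1/16 1/8 1/4 1/2 1 } → simplest 1/32
BRRRRRR: Left { 0 }, Right { 1/32 1/16 1/8 1/4 1/2 1 } → simplest 1/64
BRRRRRRB: Left { 0 1/64 }, Right { 1/32 1/16 1/8 1/4 1/2 1 } → simplest 3/128
BRRRRRRBB: Left { 0 1/64 3/128 }, Right { 1/32 1/16 1/8 1/4 1/2 1 } → simplest 7/256
BRRRRRRBBR: Left { 0 1/64 3/128 }, Right { 7/256 1/32 1/16 1/8 1/4 1/2 1 } → simplest 13/512
BRRRRRRBBRR: Left { 0 1/64 3/128 }, Right { 13/512 7/256 1/32 1/16 1/8 1/4 1/2 1 } → simplest 25/1024
BRRRRRRBBRRB: Left { 0 1/64 3/128 25/1024 }, Right { 13/512 7/256 1/32 1/16 1/8 1/4 1/2 1 } → simplest 51/2048
BRRRRRRBBRRBB: Left { 0 1/64 3/128 25/1024 51/2048 }, Right { 13/512 7/256 1/32 1/16 1/8 1/4 1/2 1 } → simplest 103/4096

103/4096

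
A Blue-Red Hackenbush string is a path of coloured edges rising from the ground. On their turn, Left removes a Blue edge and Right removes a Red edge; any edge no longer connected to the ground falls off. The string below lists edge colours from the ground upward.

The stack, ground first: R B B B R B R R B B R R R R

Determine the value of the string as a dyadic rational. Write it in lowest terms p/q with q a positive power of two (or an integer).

edge 1 of 14 (R): { — | 0 } — -1
edge 2 of 14 (B): { -1 | 0 } — -1/2
edge 3 of 14 (B): { -1,-1/2 | 0 } — -1/4
edge 4 of 14 (B): { -1,-1/2,-1/4 | 0 } — -1/8
edge 5 of 14 (R): { -1,-1/2,-1/4 | -1/8,0 } — -3/16
edge 6 of 14 (B): { -1,-1/2,-1/4,-3/16 | -1/8,0 } — -5/32
edge 7 of 14 (R): { -1,-1/2,-1/4,-3/16 | -5/32,-1/8,0 } — -11/64
edge 8 of 14 (R): { -1,-1/2,-1/4,-3/16 | -11/64,-5/32,-1/8,0 } — -23/128
edge 9 of 14 (B): { -1,-1/2,-1/4,-3/16,-23/128 | -11/64,-5/32,-1/8,0 } — -45/256
edge 10 of 14 (B): { -1,-1/2,-1/4,-3/16,-23/128,-45/256 | -11/64,-5/32,-1/8,0 } — -89/512
edge 11 of 14 (R): { -1,-1/2,-1/4,-3/16,-23/128,-45/256 | -89/512,-11/64,-5/32,-1/8,0 } — -179/1024
edge 12 of 14 (R): { -1,-1/2,-1/4,-3/16,-23/128,-45/256 | -179/1024,-89/512,-11/64,-5/32,-1/8,0 } — -359/2048
edge 13 of 14 (R): { -1,-1/2,-1/4,-3/16,-23/128,-45/256 | -359/2048,-179/1024,-89/512,-11/64,-5/32,-1/8,0 } — -719/4096
edge 14 of 14 (R): { -1,-1/2,-1/4,-3/16,-23/128,-45/256 | -719/4096,-359/2048,-179/1024,-89/512,-11/64,-5/32,-1/8,0 } — -1439/8192

-1439/8192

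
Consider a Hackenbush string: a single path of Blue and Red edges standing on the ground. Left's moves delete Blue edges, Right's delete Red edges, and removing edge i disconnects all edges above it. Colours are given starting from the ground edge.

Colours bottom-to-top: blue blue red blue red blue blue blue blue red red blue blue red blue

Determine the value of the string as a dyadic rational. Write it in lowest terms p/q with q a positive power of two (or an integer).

14235/8192

b: Left { 0 }, Right { ∅ } gives simplest 1
bb: Left { 0, 1 }, Right { ∅ } gives simplest 2
bbr: Left { 0, 1 }, Right { 2 } gives simplest 3/2
bbrb: Left { 0, 1, 3/2 }, Right { 2 } gives simplest 7/4
bbrbr: Left { 0, 1, 3/2 }, Right { 7/4, 2 } gives simplest 13/8
bbrbrb: Left { 0, 1, 3/2, 13/8 }, Right { 7/4, 2 } gives simplest 27/16
bbrbrbb: Left { 0, 1, 3/2, 13/8, 27/16 }, Right { 7/4, 2 } gives simplest 55/32
bbrbrbbb: Left { 0, 1, 3/2, 13/8, 27/16, 55/32 }, Right { 7/4, 2 } gives simplest 111/64
bbrbrbbbb: Left { 0, 1, 3/2, 13/8, 27/16, 55/32, 111/64 }, Right { 7/4, 2 } gives simplest 223/128
bbrbrbbbbr: Left { 0, 1, 3/2, 13/8, 27/16, 55/32, 111/64 }, Right { 223/128, 7/4, 2 } gives simplest 445/256
bbrbrbbbbrr: Left { 0, 1, 3/2, 13/8, 27/16, 55/32, 111/64 }, Right { 445/256, 223/128, 7/4, 2 } gives simplest 889/512
bbrbrbbbbrrb: Left { 0, 1, 3/2, 13/8, 27/16, 55/32, 111/64, 889/512 }, Right { 445/256, 223/128, 7/4, 2 } gives simplest 1779/1024
bbrbrbbbbrrbb: Left { 0, 1, 3/2, 13/8, 27/16, 55/32, 111/64, 889/512, 1779/1024 }, Right { 445/256, 223/128, 7/4, 2 } gives simplest 3559/2048
bbrbrbbbbrrbbr: Left { 0, 1, 3/2, 13/8, 27/16, 55/32, 111/64, 889/512, 1779/1024 }, Right { 3559/2048, 445/256, 223/128, 7/4, 2 } gives simplest 7117/4096
bbrbrbbbbrrbbrb: Left { 0, 1, 3/2, 13/8, 27/16, 55/32, 111/64, 889/512, 1779/1024, 7117/4096 }, Right { 3559/2048, 445/256, 223/128, 7/4, 2 } gives simplest 14235/8192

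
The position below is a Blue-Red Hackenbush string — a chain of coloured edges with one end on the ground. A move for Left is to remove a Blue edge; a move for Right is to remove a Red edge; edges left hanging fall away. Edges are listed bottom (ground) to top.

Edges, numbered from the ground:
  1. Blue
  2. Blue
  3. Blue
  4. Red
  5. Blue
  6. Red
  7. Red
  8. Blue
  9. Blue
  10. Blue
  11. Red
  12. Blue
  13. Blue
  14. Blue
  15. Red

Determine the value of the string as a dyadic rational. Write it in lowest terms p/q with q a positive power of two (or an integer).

10717/4096

Recurse on prefixes of the 15-edge string Blue Blue Blue Red Blue Red Red Blue Blue Blue Red Blue Blue Blue Red:
B: Left { 0 }, Right { — } — simplest 1
BB: Left { 0, 1 }, Right { — } — simplest 2
BBB: Left { 0, 1, 2 }, Right { — } — simplest 3
BBBR: Left { 0, 1, 2 }, Right { 3 } — simplest 5/2
BBBRB: Left { 0, 1, 2, 5/2 }, Right { 3 } — simplest 11/4
BBBRBR: Left { 0, 1, 2, 5/2 }, Right { 11/4, 3 } — simplest 21/8
BBBRBRR: Left { 0, 1, 2, 5/2 }, Right { 21/8, 11/4, 3 } — simplest 41/16
BBBRBRRB: Left { 0, 1, 2, 5/2, 41/16 }, Right { 21/8, 11/4, 3 } — simplest 83/32
BBBRBRRBB: Left { 0, 1, 2, 5/2, 41/16, 83/32 }, Right { 21/8, 11/4, 3 } — simplest 167/64
BBBRBRRBBB: Left { 0, 1, 2, 5/2, 41/16, 83/32, 167/64 }, Right { 21/8, 11/4, 3 } — simplest 335/128
BBBRBRRBBBR: Left { 0, 1, 2, 5/2, 41/16, 83/32, 167/64 }, Right { 335/128, 21/8, 11/4, 3 } — simplest 669/256
BBBRBRRBBBRB: Left { 0, 1, 2, 5/2, 41/16, 83/32, 167/64, 669/256 }, Right { 335/128, 21/8, 11/4, 3 } — simplest 1339/512
BBBRBRRBBBRBB: Left { 0, 1, 2, 5/2, 41/16, 83/32, 167/64, 669/256, 1339/512 }, Right { 335/128, 21/8, 11/4, 3 } — simplest 2679/1024
BBBRBRRBBBRBBB: Left { 0, 1, 2, 5/2, 41/16, 83/32, 167/64, 669/256, 1339/512, 2679/1024 }, Right { 335/128, 21/8, 11/4, 3 } — simplest 5359/2048
BBBRBRRBBBRBBBR: Left { 0, 1, 2, 5/2, 41/16, 83/32, 167/64, 669/256, 1339/512, 2679/1024 }, Right { 5359/2048, 335/128, 21/8, 11/4, 3 } — simplest 10717/4096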